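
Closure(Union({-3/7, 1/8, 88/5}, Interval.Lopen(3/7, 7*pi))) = Union({-3/7, 1/8}, Interval(3/7, 7*pi))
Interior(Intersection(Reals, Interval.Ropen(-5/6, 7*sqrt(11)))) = Interval.open(-5/6, 7*sqrt(11))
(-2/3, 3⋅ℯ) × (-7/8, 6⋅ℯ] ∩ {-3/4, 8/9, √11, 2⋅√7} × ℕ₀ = {8/9, √11, 2⋅√7} × {0, 1, …, 16}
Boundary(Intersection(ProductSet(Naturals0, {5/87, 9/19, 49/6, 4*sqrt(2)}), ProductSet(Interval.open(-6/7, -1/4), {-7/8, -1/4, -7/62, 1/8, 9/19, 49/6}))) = EmptySet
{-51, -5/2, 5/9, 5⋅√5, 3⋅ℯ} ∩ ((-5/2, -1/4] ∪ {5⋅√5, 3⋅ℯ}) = {5⋅√5, 3⋅ℯ}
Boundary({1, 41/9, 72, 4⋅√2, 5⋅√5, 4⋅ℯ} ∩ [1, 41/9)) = {1}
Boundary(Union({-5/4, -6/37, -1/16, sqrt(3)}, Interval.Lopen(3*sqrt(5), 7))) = {-5/4, -6/37, -1/16, 7, sqrt(3), 3*sqrt(5)}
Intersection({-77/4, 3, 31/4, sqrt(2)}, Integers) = {3}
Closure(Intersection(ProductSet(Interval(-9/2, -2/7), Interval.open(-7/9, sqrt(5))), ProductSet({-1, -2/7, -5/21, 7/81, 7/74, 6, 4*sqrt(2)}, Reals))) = ProductSet({-1, -2/7}, Interval(-7/9, sqrt(5)))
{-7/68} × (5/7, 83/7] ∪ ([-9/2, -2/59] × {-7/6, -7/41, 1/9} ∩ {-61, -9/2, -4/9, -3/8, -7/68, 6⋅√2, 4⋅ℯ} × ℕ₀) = {-7/68} × (5/7, 83/7]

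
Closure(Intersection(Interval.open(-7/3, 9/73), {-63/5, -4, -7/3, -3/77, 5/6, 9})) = {-3/77}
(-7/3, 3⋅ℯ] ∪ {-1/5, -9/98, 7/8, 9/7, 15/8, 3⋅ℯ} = (-7/3, 3⋅ℯ]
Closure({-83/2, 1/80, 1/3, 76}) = {-83/2, 1/80, 1/3, 76}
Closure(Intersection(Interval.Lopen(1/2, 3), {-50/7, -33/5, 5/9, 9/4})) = {5/9, 9/4}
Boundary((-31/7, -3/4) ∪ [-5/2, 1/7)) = {-31/7, 1/7}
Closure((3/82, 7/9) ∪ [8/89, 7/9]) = [3/82, 7/9]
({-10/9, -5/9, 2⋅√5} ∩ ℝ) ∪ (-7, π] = (-7, π] ∪ {2⋅√5}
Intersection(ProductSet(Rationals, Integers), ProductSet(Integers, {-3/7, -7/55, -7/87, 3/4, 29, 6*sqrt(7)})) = ProductSet(Integers, {29})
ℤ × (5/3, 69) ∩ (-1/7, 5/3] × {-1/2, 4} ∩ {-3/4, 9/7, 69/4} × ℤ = ∅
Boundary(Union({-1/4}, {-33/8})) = {-33/8, -1/4}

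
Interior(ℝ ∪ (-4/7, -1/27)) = (-∞, ∞)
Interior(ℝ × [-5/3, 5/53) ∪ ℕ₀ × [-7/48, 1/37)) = ℝ × (-5/3, 5/53)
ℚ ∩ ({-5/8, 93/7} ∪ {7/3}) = {-5/8, 7/3, 93/7}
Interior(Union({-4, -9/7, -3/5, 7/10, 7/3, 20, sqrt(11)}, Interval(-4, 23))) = Interval.open(-4, 23)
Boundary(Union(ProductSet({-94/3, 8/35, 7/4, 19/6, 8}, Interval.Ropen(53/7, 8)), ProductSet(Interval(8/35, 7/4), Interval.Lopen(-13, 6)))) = Union(ProductSet({8/35, 7/4}, Interval(-13, 6)), ProductSet({-94/3, 8/35, 7/4, 19/6, 8}, Interval(53/7, 8)), ProductSet(Interval(8/35, 7/4), {-13, 6}))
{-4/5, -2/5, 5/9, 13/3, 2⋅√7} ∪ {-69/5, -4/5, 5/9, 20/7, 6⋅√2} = {-69/5, -4/5, -2/5, 5/9, 20/7, 13/3, 6⋅√2, 2⋅√7}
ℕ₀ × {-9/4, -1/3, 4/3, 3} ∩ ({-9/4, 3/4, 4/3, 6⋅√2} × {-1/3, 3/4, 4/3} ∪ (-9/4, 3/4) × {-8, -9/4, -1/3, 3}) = {0} × {-9/4, -1/3, 3}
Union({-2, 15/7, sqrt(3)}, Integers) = Union({15/7, sqrt(3)}, Integers)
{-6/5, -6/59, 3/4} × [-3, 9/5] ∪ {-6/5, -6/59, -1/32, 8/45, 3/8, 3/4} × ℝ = {-6/5, -6/59, -1/32, 8/45, 3/8, 3/4} × ℝ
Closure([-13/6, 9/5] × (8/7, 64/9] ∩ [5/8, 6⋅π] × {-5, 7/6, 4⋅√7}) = [5/8, 9/5] × {7/6}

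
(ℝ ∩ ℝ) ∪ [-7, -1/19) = (-∞, ∞)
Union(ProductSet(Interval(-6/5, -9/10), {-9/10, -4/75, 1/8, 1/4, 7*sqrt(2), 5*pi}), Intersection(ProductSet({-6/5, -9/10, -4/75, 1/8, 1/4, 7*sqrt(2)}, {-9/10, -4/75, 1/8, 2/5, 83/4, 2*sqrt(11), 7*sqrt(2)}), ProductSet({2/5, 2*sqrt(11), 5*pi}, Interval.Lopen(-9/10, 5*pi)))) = ProductSet(Interval(-6/5, -9/10), {-9/10, -4/75, 1/8, 1/4, 7*sqrt(2), 5*pi})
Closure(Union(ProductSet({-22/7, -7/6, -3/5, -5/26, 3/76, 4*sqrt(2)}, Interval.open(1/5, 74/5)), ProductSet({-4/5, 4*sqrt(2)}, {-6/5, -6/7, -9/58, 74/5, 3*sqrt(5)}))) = Union(ProductSet({-4/5, 4*sqrt(2)}, {-6/5, -6/7, -9/58, 74/5, 3*sqrt(5)}), ProductSet({-22/7, -7/6, -3/5, -5/26, 3/76, 4*sqrt(2)}, Interval(1/5, 74/5)))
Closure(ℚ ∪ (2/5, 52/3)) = ℚ ∪ (-∞, ∞)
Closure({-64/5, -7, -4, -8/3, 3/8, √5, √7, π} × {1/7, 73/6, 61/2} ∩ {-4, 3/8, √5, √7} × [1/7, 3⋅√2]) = {-4, 3/8, √5, √7} × {1/7}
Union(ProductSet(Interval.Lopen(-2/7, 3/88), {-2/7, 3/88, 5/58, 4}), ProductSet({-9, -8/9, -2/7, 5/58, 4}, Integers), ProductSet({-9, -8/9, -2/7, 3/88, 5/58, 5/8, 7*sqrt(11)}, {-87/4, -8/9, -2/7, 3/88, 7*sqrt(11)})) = Union(ProductSet({-9, -8/9, -2/7, 5/58, 4}, Integers), ProductSet({-9, -8/9, -2/7, 3/88, 5/58, 5/8, 7*sqrt(11)}, {-87/4, -8/9, -2/7, 3/88, 7*sqrt(11)}), ProductSet(Interval.Lopen(-2/7, 3/88), {-2/7, 3/88, 5/58, 4}))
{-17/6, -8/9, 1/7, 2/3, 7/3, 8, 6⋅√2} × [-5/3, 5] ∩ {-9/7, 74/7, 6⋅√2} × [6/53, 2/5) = {6⋅√2} × [6/53, 2/5)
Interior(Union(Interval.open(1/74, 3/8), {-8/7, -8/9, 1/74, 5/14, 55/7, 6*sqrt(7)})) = Interval.open(1/74, 3/8)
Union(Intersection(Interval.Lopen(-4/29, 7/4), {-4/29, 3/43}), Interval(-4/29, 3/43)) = Interval(-4/29, 3/43)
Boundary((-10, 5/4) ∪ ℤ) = {5/4} ∪ (ℤ \ (-10, 5/4))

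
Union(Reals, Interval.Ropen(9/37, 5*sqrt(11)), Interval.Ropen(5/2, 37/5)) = Interval(-oo, oo)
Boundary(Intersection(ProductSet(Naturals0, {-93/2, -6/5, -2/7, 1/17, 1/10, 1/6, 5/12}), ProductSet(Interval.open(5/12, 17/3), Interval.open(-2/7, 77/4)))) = ProductSet(Range(1, 6, 1), {1/17, 1/10, 1/6, 5/12})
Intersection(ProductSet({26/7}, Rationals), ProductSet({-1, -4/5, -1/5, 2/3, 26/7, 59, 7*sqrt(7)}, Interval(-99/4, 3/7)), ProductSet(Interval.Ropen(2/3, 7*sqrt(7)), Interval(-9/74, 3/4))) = ProductSet({26/7}, Intersection(Interval(-9/74, 3/7), Rationals))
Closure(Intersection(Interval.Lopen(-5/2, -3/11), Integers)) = Range(-2, 0, 1)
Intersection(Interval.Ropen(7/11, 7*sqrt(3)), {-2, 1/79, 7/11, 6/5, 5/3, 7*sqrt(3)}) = {7/11, 6/5, 5/3}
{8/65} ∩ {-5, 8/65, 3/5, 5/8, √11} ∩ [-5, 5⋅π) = {8/65}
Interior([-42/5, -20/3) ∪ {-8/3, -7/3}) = (-42/5, -20/3)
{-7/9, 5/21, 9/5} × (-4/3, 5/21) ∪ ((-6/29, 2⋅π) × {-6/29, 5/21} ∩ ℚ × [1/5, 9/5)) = ({-7/9, 5/21, 9/5} × (-4/3, 5/21)) ∪ ((ℚ ∩ (-6/29, 2⋅π)) × {5/21})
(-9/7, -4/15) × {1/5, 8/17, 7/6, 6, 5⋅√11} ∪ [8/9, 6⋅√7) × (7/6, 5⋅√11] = ((-9/7, -4/15) × {1/5, 8/17, 7/6, 6, 5⋅√11}) ∪ ([8/9, 6⋅√7) × (7/6, 5⋅√11])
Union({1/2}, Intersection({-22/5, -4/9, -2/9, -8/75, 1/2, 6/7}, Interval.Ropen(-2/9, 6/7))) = {-2/9, -8/75, 1/2}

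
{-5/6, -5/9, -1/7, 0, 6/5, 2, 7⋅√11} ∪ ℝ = ℝ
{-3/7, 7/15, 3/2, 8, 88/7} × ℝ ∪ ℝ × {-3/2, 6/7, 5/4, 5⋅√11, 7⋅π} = ({-3/7, 7/15, 3/2, 8, 88/7} × ℝ) ∪ (ℝ × {-3/2, 6/7, 5/4, 5⋅√11, 7⋅π})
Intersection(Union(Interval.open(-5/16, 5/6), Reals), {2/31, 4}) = {2/31, 4}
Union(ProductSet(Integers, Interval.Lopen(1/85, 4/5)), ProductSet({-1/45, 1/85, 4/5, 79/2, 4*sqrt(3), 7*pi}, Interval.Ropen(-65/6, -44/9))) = Union(ProductSet({-1/45, 1/85, 4/5, 79/2, 4*sqrt(3), 7*pi}, Interval.Ropen(-65/6, -44/9)), ProductSet(Integers, Interval.Lopen(1/85, 4/5)))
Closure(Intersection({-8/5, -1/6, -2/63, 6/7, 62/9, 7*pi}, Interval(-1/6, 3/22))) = {-1/6, -2/63}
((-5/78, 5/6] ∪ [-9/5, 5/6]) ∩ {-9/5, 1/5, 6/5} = {-9/5, 1/5}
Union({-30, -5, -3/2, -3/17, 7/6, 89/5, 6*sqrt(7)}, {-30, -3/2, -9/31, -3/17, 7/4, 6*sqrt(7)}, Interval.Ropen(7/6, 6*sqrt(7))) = Union({-30, -5, -3/2, -9/31, -3/17, 89/5}, Interval(7/6, 6*sqrt(7)))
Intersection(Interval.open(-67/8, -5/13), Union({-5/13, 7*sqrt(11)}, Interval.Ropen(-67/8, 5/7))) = Interval.open(-67/8, -5/13)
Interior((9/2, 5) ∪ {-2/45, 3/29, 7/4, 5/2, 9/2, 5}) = (9/2, 5)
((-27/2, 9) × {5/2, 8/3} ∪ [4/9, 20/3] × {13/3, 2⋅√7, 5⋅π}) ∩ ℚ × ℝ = ((ℚ ∩ (-27/2, 9)) × {5/2, 8/3}) ∪ ((ℚ ∩ [4/9, 20/3]) × {13/3, 2⋅√7, 5⋅π})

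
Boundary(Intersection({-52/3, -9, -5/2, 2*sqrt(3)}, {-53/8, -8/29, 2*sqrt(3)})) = {2*sqrt(3)}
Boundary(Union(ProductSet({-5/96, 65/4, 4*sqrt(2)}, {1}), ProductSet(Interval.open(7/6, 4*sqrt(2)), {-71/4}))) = Union(ProductSet({-5/96, 65/4, 4*sqrt(2)}, {1}), ProductSet(Interval(7/6, 4*sqrt(2)), {-71/4}))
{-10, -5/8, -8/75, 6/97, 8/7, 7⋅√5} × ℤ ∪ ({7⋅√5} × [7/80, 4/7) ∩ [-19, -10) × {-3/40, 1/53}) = {-10, -5/8, -8/75, 6/97, 8/7, 7⋅√5} × ℤ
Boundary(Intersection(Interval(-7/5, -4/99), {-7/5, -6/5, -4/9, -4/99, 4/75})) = {-7/5, -6/5, -4/9, -4/99}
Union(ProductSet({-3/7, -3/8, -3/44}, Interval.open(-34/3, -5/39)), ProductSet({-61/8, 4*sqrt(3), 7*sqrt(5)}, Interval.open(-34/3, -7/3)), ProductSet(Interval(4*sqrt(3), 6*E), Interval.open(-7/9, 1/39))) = Union(ProductSet({-61/8, 4*sqrt(3), 7*sqrt(5)}, Interval.open(-34/3, -7/3)), ProductSet({-3/7, -3/8, -3/44}, Interval.open(-34/3, -5/39)), ProductSet(Interval(4*sqrt(3), 6*E), Interval.open(-7/9, 1/39)))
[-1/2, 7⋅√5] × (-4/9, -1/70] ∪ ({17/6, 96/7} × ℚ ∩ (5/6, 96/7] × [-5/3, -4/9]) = ({17/6, 96/7} × (ℚ ∩ [-5/3, -4/9])) ∪ ([-1/2, 7⋅√5] × (-4/9, -1/70])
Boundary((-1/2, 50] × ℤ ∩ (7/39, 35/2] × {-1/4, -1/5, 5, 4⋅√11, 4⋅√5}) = [7/39, 35/2] × {5}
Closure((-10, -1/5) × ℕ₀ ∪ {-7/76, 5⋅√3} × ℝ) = ([-10, -1/5] × ℕ₀) ∪ ({-7/76, 5⋅√3} × ℝ)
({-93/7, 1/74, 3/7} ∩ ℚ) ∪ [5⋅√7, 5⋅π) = {-93/7, 1/74, 3/7} ∪ [5⋅√7, 5⋅π)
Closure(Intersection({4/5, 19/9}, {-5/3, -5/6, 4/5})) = {4/5}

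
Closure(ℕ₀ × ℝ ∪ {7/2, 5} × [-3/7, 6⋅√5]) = (ℕ₀ × ℝ) ∪ ({7/2, 5} × [-3/7, 6⋅√5])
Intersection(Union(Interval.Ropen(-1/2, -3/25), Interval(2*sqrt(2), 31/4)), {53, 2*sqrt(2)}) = {2*sqrt(2)}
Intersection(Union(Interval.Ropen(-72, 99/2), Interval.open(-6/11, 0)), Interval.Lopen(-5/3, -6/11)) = Interval.Lopen(-5/3, -6/11)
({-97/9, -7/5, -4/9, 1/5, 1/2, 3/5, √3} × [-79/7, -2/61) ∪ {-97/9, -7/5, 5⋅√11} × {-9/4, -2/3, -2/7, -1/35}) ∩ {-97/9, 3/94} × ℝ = {-97/9} × ([-79/7, -2/61) ∪ {-1/35})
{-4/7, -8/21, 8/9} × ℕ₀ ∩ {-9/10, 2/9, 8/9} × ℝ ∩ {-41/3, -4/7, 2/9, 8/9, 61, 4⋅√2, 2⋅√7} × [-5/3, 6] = {8/9} × {0, 1, …, 6}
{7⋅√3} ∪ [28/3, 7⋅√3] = [28/3, 7⋅√3]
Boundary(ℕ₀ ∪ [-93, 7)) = {-93} ∪ (ℕ₀ \ (-93, 7))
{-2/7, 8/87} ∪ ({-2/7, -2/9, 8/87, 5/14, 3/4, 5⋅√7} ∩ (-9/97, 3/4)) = {-2/7, 8/87, 5/14}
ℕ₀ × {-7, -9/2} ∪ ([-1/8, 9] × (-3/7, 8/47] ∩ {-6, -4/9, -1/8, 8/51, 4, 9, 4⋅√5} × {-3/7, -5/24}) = (ℕ₀ × {-7, -9/2}) ∪ ({-1/8, 8/51, 4, 9, 4⋅√5} × {-5/24})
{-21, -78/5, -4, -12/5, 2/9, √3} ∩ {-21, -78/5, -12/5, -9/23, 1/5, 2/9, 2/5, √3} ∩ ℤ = {-21}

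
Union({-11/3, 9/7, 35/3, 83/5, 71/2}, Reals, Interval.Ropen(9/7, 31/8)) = Interval(-oo, oo)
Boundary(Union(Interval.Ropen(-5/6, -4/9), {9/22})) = {-5/6, -4/9, 9/22}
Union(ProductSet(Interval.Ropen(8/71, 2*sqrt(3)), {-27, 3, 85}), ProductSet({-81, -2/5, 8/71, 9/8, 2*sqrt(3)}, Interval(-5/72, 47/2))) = Union(ProductSet({-81, -2/5, 8/71, 9/8, 2*sqrt(3)}, Interval(-5/72, 47/2)), ProductSet(Interval.Ropen(8/71, 2*sqrt(3)), {-27, 3, 85}))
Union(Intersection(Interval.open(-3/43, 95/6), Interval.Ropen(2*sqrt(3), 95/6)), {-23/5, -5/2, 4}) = Union({-23/5, -5/2}, Interval.Ropen(2*sqrt(3), 95/6))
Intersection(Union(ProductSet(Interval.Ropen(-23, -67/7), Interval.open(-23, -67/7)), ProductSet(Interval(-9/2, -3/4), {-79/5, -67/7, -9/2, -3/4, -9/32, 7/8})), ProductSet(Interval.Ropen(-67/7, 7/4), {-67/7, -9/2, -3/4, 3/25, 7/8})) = ProductSet(Interval(-9/2, -3/4), {-67/7, -9/2, -3/4, 7/8})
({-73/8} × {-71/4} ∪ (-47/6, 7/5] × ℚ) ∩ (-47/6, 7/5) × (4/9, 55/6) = (-47/6, 7/5) × (ℚ ∩ (4/9, 55/6))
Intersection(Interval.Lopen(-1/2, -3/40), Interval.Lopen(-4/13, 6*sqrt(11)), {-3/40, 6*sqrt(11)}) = {-3/40}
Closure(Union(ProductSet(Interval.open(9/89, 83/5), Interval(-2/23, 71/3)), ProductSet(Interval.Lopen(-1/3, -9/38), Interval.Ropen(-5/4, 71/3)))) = Union(ProductSet({-1/3, -9/38}, Interval(-5/4, 71/3)), ProductSet(Interval(-1/3, -9/38), {-5/4, 71/3}), ProductSet(Interval.Lopen(-1/3, -9/38), Interval.Ropen(-5/4, 71/3)), ProductSet(Interval(9/89, 83/5), Interval(-2/23, 71/3)))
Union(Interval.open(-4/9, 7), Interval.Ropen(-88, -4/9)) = Union(Interval.Ropen(-88, -4/9), Interval.open(-4/9, 7))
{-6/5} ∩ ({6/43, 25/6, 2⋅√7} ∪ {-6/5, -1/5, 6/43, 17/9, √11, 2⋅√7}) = {-6/5}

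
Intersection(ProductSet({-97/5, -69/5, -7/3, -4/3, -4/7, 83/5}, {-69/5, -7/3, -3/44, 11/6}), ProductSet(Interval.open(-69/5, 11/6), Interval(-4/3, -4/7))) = EmptySet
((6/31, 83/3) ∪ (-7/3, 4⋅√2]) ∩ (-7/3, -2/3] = (-7/3, -2/3]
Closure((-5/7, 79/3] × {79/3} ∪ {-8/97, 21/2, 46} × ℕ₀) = ({-8/97, 21/2, 46} × ℕ₀) ∪ ([-5/7, 79/3] × {79/3})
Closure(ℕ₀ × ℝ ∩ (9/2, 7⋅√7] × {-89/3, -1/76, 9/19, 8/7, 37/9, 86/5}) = {5, 6, …, 18} × {-89/3, -1/76, 9/19, 8/7, 37/9, 86/5}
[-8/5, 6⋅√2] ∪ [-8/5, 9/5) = [-8/5, 6⋅√2]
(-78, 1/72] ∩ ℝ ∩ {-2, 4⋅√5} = {-2}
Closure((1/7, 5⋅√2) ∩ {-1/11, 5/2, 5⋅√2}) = {5/2}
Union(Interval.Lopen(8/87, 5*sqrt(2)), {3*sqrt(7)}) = Union({3*sqrt(7)}, Interval.Lopen(8/87, 5*sqrt(2)))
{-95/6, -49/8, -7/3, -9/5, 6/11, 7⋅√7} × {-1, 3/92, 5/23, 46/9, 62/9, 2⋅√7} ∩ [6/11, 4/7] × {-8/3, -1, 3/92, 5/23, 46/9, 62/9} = {6/11} × {-1, 3/92, 5/23, 46/9, 62/9}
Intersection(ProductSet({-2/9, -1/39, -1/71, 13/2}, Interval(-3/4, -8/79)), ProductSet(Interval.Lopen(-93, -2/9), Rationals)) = ProductSet({-2/9}, Intersection(Interval(-3/4, -8/79), Rationals))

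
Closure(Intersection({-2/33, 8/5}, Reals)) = {-2/33, 8/5}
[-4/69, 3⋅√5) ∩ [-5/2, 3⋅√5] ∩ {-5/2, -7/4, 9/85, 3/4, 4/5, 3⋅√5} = {9/85, 3/4, 4/5}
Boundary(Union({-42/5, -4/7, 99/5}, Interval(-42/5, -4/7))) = {-42/5, -4/7, 99/5}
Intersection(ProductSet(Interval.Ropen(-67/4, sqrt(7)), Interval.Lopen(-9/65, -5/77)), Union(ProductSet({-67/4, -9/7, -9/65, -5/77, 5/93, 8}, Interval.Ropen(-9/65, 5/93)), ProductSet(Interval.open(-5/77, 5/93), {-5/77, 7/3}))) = Union(ProductSet({-67/4, -9/7, -9/65, -5/77, 5/93}, Interval.Lopen(-9/65, -5/77)), ProductSet(Interval.open(-5/77, 5/93), {-5/77}))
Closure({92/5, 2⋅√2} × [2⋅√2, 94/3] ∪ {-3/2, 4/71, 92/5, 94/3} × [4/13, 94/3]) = ({-3/2, 4/71, 92/5, 94/3} × [4/13, 94/3]) ∪ ({92/5, 2⋅√2} × [2⋅√2, 94/3])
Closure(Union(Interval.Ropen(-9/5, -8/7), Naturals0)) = Union(Complement(Naturals0, Interval.open(-9/5, -8/7)), Interval(-9/5, -8/7), Naturals0)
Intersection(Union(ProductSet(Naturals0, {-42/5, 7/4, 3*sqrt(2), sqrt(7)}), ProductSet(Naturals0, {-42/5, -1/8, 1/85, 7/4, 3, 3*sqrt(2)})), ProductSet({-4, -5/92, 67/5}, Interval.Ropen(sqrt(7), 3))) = EmptySet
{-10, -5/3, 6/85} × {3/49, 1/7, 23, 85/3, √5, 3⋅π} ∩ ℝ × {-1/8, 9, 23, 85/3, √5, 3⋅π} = {-10, -5/3, 6/85} × {23, 85/3, √5, 3⋅π}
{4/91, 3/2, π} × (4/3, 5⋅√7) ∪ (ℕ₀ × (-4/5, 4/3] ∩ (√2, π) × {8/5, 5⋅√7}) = {4/91, 3/2, π} × (4/3, 5⋅√7)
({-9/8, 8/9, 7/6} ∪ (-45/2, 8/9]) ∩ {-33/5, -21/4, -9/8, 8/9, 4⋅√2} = {-33/5, -21/4, -9/8, 8/9}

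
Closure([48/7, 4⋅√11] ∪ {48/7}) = [48/7, 4⋅√11]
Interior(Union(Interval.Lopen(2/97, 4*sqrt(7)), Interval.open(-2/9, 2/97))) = Union(Interval.open(-2/9, 2/97), Interval.open(2/97, 4*sqrt(7)))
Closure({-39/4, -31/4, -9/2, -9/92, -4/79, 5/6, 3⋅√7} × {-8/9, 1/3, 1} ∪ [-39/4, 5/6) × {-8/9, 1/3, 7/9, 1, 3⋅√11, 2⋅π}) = ({-39/4, -31/4, -9/2, -9/92, -4/79, 5/6, 3⋅√7} × {-8/9, 1/3, 1}) ∪ ([-39/4, 5/6] × {-8/9, 1/3, 7/9, 1, 3⋅√11, 2⋅π})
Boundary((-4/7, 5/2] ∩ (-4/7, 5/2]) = {-4/7, 5/2}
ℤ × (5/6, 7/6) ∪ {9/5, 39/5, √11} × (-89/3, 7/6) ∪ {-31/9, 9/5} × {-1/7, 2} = ({-31/9, 9/5} × {-1/7, 2}) ∪ (ℤ × (5/6, 7/6)) ∪ ({9/5, 39/5, √11} × (-89/3, 7/6))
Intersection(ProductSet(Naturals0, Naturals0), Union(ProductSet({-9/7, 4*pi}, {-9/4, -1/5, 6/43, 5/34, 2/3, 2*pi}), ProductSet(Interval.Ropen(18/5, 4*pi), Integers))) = ProductSet(Range(4, 13, 1), Naturals0)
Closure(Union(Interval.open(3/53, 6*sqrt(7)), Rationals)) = Union(Interval(-oo, oo), Rationals)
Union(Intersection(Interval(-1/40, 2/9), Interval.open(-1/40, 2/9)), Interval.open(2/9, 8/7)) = Union(Interval.open(-1/40, 2/9), Interval.open(2/9, 8/7))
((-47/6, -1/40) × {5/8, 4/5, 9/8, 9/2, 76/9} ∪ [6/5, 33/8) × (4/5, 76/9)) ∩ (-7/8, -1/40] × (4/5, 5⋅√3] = (-7/8, -1/40) × {9/8, 9/2, 76/9}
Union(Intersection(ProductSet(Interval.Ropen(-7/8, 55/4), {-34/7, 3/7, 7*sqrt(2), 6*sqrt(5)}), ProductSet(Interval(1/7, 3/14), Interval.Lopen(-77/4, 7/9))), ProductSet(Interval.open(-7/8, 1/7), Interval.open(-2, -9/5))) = Union(ProductSet(Interval.open(-7/8, 1/7), Interval.open(-2, -9/5)), ProductSet(Interval(1/7, 3/14), {-34/7, 3/7}))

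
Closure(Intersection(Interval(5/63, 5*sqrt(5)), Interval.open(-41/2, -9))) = EmptySet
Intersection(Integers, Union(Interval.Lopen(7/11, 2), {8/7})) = Range(1, 3, 1)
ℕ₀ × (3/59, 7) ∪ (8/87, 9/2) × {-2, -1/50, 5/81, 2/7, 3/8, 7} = (ℕ₀ × (3/59, 7)) ∪ ((8/87, 9/2) × {-2, -1/50, 5/81, 2/7, 3/8, 7})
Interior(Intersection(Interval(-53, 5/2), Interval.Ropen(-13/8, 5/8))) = Interval.open(-13/8, 5/8)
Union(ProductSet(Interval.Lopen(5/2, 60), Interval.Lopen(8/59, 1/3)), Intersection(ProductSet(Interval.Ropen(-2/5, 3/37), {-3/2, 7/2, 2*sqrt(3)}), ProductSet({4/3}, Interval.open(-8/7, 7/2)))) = ProductSet(Interval.Lopen(5/2, 60), Interval.Lopen(8/59, 1/3))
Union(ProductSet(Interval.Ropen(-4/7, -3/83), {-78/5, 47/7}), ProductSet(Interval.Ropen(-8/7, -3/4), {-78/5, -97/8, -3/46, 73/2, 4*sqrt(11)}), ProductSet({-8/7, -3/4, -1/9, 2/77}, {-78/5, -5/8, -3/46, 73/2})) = Union(ProductSet({-8/7, -3/4, -1/9, 2/77}, {-78/5, -5/8, -3/46, 73/2}), ProductSet(Interval.Ropen(-8/7, -3/4), {-78/5, -97/8, -3/46, 73/2, 4*sqrt(11)}), ProductSet(Interval.Ropen(-4/7, -3/83), {-78/5, 47/7}))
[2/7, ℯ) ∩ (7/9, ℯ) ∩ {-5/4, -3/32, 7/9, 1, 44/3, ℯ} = {1}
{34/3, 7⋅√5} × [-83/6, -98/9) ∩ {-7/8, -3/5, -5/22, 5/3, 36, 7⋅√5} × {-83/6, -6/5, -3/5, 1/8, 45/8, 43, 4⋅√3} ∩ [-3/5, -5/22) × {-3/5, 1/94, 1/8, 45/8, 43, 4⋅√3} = ∅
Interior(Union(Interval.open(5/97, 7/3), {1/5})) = Interval.open(5/97, 7/3)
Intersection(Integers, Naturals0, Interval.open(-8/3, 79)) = Range(0, 79, 1)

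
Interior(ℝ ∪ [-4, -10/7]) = (-∞, ∞)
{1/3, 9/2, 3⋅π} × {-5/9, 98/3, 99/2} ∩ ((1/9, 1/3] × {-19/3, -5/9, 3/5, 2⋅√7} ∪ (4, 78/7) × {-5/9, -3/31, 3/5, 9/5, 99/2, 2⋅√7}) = ({1/3} × {-5/9}) ∪ ({9/2, 3⋅π} × {-5/9, 99/2})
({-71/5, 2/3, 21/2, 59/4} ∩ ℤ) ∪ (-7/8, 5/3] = (-7/8, 5/3]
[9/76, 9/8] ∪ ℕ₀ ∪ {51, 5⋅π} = ℕ₀ ∪ [9/76, 9/8] ∪ {5⋅π}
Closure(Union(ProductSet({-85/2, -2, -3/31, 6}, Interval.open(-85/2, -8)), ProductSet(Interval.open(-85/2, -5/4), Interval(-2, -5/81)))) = Union(ProductSet({-85/2, -2, -3/31, 6}, Interval(-85/2, -8)), ProductSet(Interval(-85/2, -5/4), Interval(-2, -5/81)))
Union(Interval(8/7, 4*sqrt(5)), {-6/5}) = Union({-6/5}, Interval(8/7, 4*sqrt(5)))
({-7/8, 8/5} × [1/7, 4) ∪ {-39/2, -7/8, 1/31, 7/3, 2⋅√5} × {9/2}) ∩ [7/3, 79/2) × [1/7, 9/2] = {7/3, 2⋅√5} × {9/2}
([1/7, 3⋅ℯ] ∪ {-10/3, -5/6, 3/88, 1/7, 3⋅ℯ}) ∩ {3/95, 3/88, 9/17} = {3/88, 9/17}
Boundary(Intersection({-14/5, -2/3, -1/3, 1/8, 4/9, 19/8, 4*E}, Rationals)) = {-14/5, -2/3, -1/3, 1/8, 4/9, 19/8}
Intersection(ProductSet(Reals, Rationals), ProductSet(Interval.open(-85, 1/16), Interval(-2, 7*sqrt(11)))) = ProductSet(Interval.open(-85, 1/16), Intersection(Interval(-2, 7*sqrt(11)), Rationals))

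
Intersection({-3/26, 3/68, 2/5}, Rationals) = {-3/26, 3/68, 2/5}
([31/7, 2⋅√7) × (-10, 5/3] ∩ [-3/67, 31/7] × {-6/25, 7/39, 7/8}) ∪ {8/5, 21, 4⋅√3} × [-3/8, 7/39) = ({31/7} × {-6/25, 7/39, 7/8}) ∪ ({8/5, 21, 4⋅√3} × [-3/8, 7/39))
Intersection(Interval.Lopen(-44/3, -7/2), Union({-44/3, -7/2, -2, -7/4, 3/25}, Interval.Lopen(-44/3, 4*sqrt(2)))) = Interval.Lopen(-44/3, -7/2)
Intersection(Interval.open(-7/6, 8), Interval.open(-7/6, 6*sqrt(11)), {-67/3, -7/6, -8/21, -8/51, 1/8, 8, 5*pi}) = {-8/21, -8/51, 1/8}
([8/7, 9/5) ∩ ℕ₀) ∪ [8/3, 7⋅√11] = [8/3, 7⋅√11]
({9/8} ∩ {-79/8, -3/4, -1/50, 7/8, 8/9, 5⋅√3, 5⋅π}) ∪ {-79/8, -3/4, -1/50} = {-79/8, -3/4, -1/50}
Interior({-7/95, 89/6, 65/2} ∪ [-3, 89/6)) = (-3, 89/6)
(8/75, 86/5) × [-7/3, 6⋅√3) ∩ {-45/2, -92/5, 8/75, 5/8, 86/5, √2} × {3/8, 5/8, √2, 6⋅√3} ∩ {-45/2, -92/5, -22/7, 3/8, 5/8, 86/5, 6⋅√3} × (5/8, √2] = {5/8} × {√2}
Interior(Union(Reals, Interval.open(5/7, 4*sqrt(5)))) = Interval(-oo, oo)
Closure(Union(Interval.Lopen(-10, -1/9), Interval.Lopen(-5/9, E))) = Interval(-10, E)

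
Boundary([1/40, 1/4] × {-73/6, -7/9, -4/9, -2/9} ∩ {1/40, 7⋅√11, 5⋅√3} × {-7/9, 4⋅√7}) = {1/40} × {-7/9}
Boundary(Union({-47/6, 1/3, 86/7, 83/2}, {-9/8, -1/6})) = {-47/6, -9/8, -1/6, 1/3, 86/7, 83/2}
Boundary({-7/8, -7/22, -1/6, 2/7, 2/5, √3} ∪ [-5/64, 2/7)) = {-7/8, -7/22, -1/6, -5/64, 2/7, 2/5, √3}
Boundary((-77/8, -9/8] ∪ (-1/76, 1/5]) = {-77/8, -9/8, -1/76, 1/5}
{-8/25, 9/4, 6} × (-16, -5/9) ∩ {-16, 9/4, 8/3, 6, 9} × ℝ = {9/4, 6} × (-16, -5/9)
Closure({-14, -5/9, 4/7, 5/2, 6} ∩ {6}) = {6}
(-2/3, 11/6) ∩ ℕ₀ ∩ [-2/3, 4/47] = {0}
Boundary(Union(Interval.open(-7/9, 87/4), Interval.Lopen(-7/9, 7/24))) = {-7/9, 87/4}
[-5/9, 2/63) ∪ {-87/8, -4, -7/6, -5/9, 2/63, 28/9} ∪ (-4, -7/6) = {-87/8, 28/9} ∪ [-4, -7/6] ∪ [-5/9, 2/63]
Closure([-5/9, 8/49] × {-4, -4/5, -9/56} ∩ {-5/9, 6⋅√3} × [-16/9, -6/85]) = {-5/9} × {-4/5, -9/56}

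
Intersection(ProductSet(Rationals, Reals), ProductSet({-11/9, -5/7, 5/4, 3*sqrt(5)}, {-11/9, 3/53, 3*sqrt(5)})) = ProductSet({-11/9, -5/7, 5/4}, {-11/9, 3/53, 3*sqrt(5)})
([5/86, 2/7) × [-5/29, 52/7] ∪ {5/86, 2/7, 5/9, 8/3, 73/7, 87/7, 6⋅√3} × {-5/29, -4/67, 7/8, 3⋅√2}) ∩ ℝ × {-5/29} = ([5/86, 2/7] ∪ {5/9, 8/3, 73/7, 87/7, 6⋅√3}) × {-5/29}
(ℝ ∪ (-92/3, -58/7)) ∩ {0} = {0}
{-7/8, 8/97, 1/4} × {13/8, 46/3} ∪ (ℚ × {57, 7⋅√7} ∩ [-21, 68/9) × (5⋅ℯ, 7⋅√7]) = ({-7/8, 8/97, 1/4} × {13/8, 46/3}) ∪ ((ℚ ∩ [-21, 68/9)) × {7⋅√7})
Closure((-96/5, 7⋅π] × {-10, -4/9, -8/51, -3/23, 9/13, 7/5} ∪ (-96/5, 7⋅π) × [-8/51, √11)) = ([-96/5, 7⋅π] × {-10, -4/9, -8/51, √11}) ∪ ((-96/5, 7⋅π] × {-10, -4/9, -8/51, -3/23, 9/13, 7/5}) ∪ ((-96/5, 7⋅π) × [-8/51, √11)) ∪ ({-96/5, 7⋅π} × ({-10, -4/9} ∪ [-8/51, √11]))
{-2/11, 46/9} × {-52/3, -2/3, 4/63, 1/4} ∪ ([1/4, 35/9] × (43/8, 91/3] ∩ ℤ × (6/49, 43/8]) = {-2/11, 46/9} × {-52/3, -2/3, 4/63, 1/4}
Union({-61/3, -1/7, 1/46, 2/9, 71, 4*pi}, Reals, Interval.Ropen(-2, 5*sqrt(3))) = Interval(-oo, oo)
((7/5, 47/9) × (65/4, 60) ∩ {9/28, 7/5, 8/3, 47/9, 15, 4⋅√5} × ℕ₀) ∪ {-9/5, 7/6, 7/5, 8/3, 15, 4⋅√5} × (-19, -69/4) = ({8/3} × {17, 18, …, 59}) ∪ ({-9/5, 7/6, 7/5, 8/3, 15, 4⋅√5} × (-19, -69/4))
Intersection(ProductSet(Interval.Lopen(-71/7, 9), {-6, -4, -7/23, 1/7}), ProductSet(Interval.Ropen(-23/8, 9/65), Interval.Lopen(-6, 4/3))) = ProductSet(Interval.Ropen(-23/8, 9/65), {-4, -7/23, 1/7})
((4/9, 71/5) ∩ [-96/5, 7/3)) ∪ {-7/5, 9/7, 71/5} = {-7/5, 71/5} ∪ (4/9, 7/3)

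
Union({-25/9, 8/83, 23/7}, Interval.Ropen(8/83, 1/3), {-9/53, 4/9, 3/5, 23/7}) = Union({-25/9, -9/53, 4/9, 3/5, 23/7}, Interval.Ropen(8/83, 1/3))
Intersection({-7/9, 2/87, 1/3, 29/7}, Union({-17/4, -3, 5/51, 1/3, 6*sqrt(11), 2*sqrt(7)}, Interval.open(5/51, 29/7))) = {1/3}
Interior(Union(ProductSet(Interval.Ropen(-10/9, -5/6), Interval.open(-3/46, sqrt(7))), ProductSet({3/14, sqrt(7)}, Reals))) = ProductSet(Interval.open(-10/9, -5/6), Interval.open(-3/46, sqrt(7)))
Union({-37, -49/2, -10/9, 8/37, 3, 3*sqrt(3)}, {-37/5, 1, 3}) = {-37, -49/2, -37/5, -10/9, 8/37, 1, 3, 3*sqrt(3)}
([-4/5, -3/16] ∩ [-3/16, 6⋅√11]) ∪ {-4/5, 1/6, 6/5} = {-4/5, -3/16, 1/6, 6/5}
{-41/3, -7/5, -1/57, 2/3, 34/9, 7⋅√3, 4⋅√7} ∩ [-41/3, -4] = {-41/3}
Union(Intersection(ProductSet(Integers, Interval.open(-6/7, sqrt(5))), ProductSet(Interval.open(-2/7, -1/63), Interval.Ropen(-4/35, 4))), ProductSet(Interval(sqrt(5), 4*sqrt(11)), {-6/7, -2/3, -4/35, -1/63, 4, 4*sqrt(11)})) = ProductSet(Interval(sqrt(5), 4*sqrt(11)), {-6/7, -2/3, -4/35, -1/63, 4, 4*sqrt(11)})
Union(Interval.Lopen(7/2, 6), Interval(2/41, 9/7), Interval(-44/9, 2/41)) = Union(Interval(-44/9, 9/7), Interval.Lopen(7/2, 6))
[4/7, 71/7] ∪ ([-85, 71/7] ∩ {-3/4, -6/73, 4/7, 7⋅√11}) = {-3/4, -6/73} ∪ [4/7, 71/7]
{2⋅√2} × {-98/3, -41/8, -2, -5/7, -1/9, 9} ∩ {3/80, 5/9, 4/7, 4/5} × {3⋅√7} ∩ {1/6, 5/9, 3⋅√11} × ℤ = ∅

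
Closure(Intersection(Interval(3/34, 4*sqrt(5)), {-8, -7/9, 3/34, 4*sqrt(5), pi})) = {3/34, 4*sqrt(5), pi}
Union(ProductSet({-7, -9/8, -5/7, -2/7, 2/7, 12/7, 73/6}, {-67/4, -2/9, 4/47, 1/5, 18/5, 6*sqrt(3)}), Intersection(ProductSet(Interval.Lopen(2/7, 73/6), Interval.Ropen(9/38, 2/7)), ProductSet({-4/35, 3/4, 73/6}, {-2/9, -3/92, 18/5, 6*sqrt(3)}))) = ProductSet({-7, -9/8, -5/7, -2/7, 2/7, 12/7, 73/6}, {-67/4, -2/9, 4/47, 1/5, 18/5, 6*sqrt(3)})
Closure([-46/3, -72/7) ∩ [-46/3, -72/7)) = [-46/3, -72/7]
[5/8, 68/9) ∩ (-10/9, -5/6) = ∅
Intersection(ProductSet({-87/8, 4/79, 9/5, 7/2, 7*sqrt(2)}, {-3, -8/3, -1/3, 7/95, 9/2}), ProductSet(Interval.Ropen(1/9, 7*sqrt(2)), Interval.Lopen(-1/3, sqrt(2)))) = ProductSet({9/5, 7/2}, {7/95})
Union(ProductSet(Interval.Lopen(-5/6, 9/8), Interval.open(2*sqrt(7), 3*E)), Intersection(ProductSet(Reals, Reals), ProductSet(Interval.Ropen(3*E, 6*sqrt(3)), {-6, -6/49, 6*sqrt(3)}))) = Union(ProductSet(Interval.Lopen(-5/6, 9/8), Interval.open(2*sqrt(7), 3*E)), ProductSet(Interval.Ropen(3*E, 6*sqrt(3)), {-6, -6/49, 6*sqrt(3)}))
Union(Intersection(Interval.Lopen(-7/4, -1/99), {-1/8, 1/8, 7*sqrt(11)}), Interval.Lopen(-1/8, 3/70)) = Interval(-1/8, 3/70)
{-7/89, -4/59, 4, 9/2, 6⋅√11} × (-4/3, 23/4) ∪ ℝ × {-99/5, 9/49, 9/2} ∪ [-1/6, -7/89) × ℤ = (ℝ × {-99/5, 9/49, 9/2}) ∪ ([-1/6, -7/89) × ℤ) ∪ ({-7/89, -4/59, 4, 9/2, 6⋅√11} × (-4/3, 23/4))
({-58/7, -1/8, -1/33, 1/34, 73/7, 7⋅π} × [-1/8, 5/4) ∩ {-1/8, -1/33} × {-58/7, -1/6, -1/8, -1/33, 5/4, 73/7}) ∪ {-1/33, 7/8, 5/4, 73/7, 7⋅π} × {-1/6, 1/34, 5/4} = ({-1/8, -1/33} × {-1/8, -1/33}) ∪ ({-1/33, 7/8, 5/4, 73/7, 7⋅π} × {-1/6, 1/34, 5/4})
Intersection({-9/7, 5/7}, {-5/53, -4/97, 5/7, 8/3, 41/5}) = {5/7}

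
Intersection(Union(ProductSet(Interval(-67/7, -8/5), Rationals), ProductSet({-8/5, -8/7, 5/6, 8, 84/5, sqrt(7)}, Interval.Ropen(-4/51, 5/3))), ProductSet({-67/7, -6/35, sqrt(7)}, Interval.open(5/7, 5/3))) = Union(ProductSet({-67/7}, Intersection(Interval.open(5/7, 5/3), Rationals)), ProductSet({sqrt(7)}, Interval.open(5/7, 5/3)))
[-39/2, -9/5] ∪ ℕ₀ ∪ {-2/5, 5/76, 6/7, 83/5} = [-39/2, -9/5] ∪ {-2/5, 5/76, 6/7, 83/5} ∪ ℕ₀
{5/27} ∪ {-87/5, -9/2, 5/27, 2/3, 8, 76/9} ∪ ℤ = ℤ ∪ {-87/5, -9/2, 5/27, 2/3, 76/9}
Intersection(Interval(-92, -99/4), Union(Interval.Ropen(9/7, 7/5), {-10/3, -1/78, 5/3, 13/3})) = EmptySet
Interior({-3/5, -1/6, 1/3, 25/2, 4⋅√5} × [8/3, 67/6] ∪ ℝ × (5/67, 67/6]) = ℝ × (5/67, 67/6)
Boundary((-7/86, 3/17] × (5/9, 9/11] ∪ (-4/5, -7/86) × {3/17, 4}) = ({-7/86, 3/17} × [5/9, 9/11]) ∪ ([-4/5, -7/86] × {3/17, 4}) ∪ ([-7/86, 3/17] × {5/9, 9/11})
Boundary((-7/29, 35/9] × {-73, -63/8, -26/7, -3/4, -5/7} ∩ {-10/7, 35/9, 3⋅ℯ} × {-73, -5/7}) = {35/9} × {-73, -5/7}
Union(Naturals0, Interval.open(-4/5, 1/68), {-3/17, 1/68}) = Union(Interval.Lopen(-4/5, 1/68), Naturals0)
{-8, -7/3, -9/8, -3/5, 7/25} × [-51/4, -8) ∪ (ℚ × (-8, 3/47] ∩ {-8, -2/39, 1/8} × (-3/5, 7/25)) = ({-8, -2/39, 1/8} × (-3/5, 3/47]) ∪ ({-8, -7/3, -9/8, -3/5, 7/25} × [-51/4, -8))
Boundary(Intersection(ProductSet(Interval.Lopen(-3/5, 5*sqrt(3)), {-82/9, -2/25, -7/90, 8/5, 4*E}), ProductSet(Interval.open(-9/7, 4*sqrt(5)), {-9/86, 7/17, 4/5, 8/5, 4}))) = ProductSet(Interval(-3/5, 5*sqrt(3)), {8/5})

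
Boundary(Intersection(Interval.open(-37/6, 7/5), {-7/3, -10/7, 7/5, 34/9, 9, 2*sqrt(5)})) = {-7/3, -10/7}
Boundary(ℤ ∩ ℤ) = ℤ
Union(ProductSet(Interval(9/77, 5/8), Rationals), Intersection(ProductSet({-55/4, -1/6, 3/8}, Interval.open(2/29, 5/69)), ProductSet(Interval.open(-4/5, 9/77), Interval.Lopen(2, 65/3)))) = ProductSet(Interval(9/77, 5/8), Rationals)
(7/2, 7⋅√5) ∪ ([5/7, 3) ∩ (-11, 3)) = [5/7, 3) ∪ (7/2, 7⋅√5)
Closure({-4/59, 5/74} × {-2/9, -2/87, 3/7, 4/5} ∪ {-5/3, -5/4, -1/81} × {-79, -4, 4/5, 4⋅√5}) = ({-4/59, 5/74} × {-2/9, -2/87, 3/7, 4/5}) ∪ ({-5/3, -5/4, -1/81} × {-79, -4, 4/5, 4⋅√5})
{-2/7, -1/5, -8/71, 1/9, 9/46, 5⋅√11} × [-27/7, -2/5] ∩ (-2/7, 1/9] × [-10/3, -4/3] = {-1/5, -8/71, 1/9} × [-10/3, -4/3]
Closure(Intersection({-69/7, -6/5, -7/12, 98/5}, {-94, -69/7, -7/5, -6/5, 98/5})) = {-69/7, -6/5, 98/5}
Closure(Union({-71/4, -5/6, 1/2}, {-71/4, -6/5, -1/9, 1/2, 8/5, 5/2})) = {-71/4, -6/5, -5/6, -1/9, 1/2, 8/5, 5/2}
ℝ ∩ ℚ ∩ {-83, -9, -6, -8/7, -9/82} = {-83, -9, -6, -8/7, -9/82}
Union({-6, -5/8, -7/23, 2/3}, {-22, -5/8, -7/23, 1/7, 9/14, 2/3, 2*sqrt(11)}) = {-22, -6, -5/8, -7/23, 1/7, 9/14, 2/3, 2*sqrt(11)}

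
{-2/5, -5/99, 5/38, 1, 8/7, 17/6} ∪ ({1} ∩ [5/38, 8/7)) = {-2/5, -5/99, 5/38, 1, 8/7, 17/6}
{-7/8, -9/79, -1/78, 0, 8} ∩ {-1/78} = {-1/78}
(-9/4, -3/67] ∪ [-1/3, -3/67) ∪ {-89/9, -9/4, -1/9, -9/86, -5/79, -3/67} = {-89/9} ∪ [-9/4, -3/67]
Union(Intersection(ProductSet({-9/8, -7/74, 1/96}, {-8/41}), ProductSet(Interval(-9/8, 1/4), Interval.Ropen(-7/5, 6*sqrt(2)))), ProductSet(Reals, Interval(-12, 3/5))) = ProductSet(Reals, Interval(-12, 3/5))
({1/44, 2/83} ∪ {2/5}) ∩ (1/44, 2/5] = {2/83, 2/5}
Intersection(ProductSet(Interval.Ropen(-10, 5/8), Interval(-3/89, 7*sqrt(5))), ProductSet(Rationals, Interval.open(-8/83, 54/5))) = ProductSet(Intersection(Interval.Ropen(-10, 5/8), Rationals), Interval.Ropen(-3/89, 54/5))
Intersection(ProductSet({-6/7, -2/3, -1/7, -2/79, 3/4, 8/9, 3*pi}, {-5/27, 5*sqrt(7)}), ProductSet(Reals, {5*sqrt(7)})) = ProductSet({-6/7, -2/3, -1/7, -2/79, 3/4, 8/9, 3*pi}, {5*sqrt(7)})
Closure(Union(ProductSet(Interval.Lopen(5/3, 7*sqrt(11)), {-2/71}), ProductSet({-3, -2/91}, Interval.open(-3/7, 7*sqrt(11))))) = Union(ProductSet({-3, -2/91}, Interval(-3/7, 7*sqrt(11))), ProductSet(Interval(5/3, 7*sqrt(11)), {-2/71}))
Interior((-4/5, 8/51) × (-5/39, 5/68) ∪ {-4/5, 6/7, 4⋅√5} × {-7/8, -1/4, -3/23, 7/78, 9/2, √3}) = (-4/5, 8/51) × (-5/39, 5/68)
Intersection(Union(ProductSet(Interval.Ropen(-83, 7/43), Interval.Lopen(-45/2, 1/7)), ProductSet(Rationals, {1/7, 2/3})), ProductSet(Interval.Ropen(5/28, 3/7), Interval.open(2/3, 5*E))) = EmptySet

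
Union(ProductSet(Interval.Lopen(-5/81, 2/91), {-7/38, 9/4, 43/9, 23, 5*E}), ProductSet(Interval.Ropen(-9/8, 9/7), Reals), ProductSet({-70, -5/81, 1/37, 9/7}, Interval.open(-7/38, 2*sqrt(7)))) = Union(ProductSet({-70, -5/81, 1/37, 9/7}, Interval.open(-7/38, 2*sqrt(7))), ProductSet(Interval.Ropen(-9/8, 9/7), Reals))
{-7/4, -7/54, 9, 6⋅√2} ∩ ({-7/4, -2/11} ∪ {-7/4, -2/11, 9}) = {-7/4, 9}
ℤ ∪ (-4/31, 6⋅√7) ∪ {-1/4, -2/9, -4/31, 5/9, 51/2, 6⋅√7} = ℤ ∪ {-1/4, -2/9, 51/2} ∪ [-4/31, 6⋅√7]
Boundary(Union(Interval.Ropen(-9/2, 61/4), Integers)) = Union(Complement(Integers, Interval.open(-9/2, 61/4)), {-9/2, 61/4})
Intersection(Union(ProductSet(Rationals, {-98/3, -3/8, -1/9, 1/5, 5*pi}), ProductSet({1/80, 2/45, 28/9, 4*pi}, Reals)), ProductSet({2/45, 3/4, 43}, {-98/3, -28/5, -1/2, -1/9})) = Union(ProductSet({2/45}, {-98/3, -28/5, -1/2, -1/9}), ProductSet({2/45, 3/4, 43}, {-98/3, -1/9}))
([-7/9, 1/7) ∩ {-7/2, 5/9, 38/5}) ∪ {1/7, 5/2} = {1/7, 5/2}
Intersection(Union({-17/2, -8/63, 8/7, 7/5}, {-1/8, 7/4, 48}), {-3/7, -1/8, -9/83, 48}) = {-1/8, 48}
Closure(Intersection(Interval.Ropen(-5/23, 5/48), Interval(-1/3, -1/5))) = Interval(-5/23, -1/5)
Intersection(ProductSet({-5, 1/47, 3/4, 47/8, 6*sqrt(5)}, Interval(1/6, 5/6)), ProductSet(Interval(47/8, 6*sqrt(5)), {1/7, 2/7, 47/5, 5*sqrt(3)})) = ProductSet({47/8, 6*sqrt(5)}, {2/7})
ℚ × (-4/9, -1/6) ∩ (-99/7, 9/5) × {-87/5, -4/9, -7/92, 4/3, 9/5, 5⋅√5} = ∅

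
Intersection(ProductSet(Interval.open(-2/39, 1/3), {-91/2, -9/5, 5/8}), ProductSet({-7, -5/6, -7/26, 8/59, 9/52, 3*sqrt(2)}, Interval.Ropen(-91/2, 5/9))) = ProductSet({8/59, 9/52}, {-91/2, -9/5})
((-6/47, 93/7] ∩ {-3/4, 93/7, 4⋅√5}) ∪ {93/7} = {93/7, 4⋅√5}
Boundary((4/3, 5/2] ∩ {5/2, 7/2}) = {5/2}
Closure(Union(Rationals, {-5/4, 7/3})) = Reals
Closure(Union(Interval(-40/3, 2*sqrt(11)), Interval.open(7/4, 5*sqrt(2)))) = Interval(-40/3, 5*sqrt(2))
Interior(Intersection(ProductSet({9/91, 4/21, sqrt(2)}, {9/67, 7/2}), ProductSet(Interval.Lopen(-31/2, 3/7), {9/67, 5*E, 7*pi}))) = EmptySet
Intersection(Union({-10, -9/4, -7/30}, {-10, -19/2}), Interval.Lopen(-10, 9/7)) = {-19/2, -9/4, -7/30}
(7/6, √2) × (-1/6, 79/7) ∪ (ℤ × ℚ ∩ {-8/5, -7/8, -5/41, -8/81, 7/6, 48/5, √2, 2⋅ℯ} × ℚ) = (7/6, √2) × (-1/6, 79/7)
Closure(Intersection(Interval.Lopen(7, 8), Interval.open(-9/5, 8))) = Interval(7, 8)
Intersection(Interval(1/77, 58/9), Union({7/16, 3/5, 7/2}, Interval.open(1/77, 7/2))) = Interval.Lopen(1/77, 7/2)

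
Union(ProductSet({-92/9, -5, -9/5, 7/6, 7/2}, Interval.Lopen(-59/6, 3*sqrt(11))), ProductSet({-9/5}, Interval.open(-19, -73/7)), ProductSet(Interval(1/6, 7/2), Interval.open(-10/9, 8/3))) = Union(ProductSet({-9/5}, Interval.open(-19, -73/7)), ProductSet({-92/9, -5, -9/5, 7/6, 7/2}, Interval.Lopen(-59/6, 3*sqrt(11))), ProductSet(Interval(1/6, 7/2), Interval.open(-10/9, 8/3)))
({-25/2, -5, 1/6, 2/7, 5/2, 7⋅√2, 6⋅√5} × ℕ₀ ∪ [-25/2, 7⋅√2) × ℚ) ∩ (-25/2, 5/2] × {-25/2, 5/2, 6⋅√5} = (-25/2, 5/2] × {-25/2, 5/2}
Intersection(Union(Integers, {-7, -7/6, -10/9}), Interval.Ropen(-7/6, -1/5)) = Union({-7/6, -10/9}, Range(-1, 0, 1))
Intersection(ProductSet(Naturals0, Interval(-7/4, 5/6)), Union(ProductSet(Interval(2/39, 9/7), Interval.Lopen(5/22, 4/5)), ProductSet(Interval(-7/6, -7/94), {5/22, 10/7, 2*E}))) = ProductSet(Range(1, 2, 1), Interval.Lopen(5/22, 4/5))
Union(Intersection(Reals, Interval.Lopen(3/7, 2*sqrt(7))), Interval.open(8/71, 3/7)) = Union(Interval.open(8/71, 3/7), Interval.Lopen(3/7, 2*sqrt(7)))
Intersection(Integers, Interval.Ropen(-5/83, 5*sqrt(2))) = Range(0, 8, 1)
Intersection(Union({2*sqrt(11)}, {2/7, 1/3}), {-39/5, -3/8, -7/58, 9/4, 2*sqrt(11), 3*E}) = {2*sqrt(11)}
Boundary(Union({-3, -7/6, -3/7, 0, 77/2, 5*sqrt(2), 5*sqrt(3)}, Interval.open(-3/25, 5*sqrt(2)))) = {-3, -7/6, -3/7, -3/25, 77/2, 5*sqrt(2), 5*sqrt(3)}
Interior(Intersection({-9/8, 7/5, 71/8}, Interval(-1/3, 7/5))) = EmptySet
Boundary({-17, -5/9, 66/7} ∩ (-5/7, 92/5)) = {-5/9, 66/7}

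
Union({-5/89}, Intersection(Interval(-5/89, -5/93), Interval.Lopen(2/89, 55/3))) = {-5/89}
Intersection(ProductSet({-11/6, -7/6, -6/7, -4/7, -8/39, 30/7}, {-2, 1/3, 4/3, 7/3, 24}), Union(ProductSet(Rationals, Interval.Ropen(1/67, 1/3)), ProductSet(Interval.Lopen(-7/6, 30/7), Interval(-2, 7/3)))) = ProductSet({-6/7, -4/7, -8/39, 30/7}, {-2, 1/3, 4/3, 7/3})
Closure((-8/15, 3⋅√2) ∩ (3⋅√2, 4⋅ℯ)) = ∅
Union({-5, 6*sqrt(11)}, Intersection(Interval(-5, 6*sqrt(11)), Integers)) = Union({6*sqrt(11)}, Range(-5, 20, 1))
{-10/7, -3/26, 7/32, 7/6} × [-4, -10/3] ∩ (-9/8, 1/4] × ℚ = {-3/26, 7/32} × (ℚ ∩ [-4, -10/3])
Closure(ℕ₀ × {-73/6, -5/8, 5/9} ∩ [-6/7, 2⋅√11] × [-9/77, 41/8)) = {0, 1, …, 6} × {5/9}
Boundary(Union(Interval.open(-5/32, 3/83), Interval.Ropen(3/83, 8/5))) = {-5/32, 8/5}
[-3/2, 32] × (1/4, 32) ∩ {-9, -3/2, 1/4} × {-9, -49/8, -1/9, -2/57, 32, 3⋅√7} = {-3/2, 1/4} × {3⋅√7}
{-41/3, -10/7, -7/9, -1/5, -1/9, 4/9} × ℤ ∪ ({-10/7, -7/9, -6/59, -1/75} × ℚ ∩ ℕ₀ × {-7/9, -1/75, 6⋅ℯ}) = {-41/3, -10/7, -7/9, -1/5, -1/9, 4/9} × ℤ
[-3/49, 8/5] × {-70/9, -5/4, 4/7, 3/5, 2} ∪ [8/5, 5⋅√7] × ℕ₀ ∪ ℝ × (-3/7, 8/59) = (ℝ × (-3/7, 8/59)) ∪ ([8/5, 5⋅√7] × ℕ₀) ∪ ([-3/49, 8/5] × {-70/9, -5/4, 4/7, 3/5, 2})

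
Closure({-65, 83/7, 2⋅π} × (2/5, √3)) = {-65, 83/7, 2⋅π} × [2/5, √3]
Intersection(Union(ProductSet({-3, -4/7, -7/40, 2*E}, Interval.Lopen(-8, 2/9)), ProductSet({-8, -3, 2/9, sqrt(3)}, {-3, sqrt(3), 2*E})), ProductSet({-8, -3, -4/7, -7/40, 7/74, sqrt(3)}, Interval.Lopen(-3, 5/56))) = ProductSet({-3, -4/7, -7/40}, Interval.Lopen(-3, 5/56))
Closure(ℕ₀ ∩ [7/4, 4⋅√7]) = {2, 3, …, 10}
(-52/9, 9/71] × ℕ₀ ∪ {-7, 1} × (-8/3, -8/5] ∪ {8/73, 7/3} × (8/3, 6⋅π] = ((-52/9, 9/71] × ℕ₀) ∪ ({-7, 1} × (-8/3, -8/5]) ∪ ({8/73, 7/3} × (8/3, 6⋅π])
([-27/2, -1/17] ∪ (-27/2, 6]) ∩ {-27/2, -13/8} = {-27/2, -13/8}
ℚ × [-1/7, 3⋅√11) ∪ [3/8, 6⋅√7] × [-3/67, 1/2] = (ℚ × [-1/7, 3⋅√11)) ∪ ([3/8, 6⋅√7] × [-3/67, 1/2])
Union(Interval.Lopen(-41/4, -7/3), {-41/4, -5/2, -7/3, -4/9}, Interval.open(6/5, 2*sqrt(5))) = Union({-4/9}, Interval(-41/4, -7/3), Interval.open(6/5, 2*sqrt(5)))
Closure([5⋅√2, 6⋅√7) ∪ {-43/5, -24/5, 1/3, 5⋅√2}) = {-43/5, -24/5, 1/3} ∪ [5⋅√2, 6⋅√7]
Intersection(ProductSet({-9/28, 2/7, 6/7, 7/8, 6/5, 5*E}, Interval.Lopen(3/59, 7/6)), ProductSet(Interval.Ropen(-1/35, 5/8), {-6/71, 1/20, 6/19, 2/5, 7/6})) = ProductSet({2/7}, {6/19, 2/5, 7/6})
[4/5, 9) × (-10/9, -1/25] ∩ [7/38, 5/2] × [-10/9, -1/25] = [4/5, 5/2] × (-10/9, -1/25]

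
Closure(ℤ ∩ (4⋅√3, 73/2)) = {7, 8, …, 36}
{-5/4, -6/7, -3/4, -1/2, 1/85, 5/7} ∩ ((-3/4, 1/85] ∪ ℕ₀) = {-1/2, 1/85}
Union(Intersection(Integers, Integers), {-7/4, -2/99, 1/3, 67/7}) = Union({-7/4, -2/99, 1/3, 67/7}, Integers)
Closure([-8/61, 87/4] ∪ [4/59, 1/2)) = [-8/61, 87/4]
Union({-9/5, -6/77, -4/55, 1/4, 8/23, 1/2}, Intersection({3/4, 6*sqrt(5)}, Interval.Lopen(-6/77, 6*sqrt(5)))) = {-9/5, -6/77, -4/55, 1/4, 8/23, 1/2, 3/4, 6*sqrt(5)}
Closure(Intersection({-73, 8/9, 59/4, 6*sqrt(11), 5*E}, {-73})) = {-73}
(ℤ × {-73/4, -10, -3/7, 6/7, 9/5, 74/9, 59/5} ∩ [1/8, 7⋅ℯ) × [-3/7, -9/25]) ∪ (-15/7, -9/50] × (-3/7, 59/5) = ({1, 2, …, 19} × {-3/7}) ∪ ((-15/7, -9/50] × (-3/7, 59/5))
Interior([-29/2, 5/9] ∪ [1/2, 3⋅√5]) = (-29/2, 3⋅√5)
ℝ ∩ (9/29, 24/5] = (9/29, 24/5]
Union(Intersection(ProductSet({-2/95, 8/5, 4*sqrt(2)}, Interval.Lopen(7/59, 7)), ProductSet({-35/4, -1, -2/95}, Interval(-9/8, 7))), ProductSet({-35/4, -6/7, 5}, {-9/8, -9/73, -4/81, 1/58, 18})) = Union(ProductSet({-2/95}, Interval.Lopen(7/59, 7)), ProductSet({-35/4, -6/7, 5}, {-9/8, -9/73, -4/81, 1/58, 18}))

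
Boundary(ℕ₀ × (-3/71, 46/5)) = ℕ₀ × [-3/71, 46/5]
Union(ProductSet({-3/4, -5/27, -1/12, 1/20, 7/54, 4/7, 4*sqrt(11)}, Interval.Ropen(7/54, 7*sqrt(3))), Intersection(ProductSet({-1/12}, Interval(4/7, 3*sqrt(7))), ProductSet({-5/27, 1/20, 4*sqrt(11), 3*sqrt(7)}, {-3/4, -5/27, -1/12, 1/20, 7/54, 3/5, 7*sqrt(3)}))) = ProductSet({-3/4, -5/27, -1/12, 1/20, 7/54, 4/7, 4*sqrt(11)}, Interval.Ropen(7/54, 7*sqrt(3)))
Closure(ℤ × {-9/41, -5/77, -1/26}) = ℤ × {-9/41, -5/77, -1/26}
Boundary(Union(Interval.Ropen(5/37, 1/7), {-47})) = {-47, 5/37, 1/7}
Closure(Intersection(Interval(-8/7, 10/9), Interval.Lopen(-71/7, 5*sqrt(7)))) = Interval(-8/7, 10/9)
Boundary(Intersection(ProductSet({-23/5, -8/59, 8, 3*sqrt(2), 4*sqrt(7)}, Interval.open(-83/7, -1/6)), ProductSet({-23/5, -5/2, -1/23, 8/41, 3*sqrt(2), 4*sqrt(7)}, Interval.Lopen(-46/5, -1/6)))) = ProductSet({-23/5, 3*sqrt(2), 4*sqrt(7)}, Interval(-46/5, -1/6))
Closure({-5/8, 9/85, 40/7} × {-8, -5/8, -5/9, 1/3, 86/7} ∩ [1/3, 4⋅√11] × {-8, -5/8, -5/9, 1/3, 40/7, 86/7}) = {40/7} × {-8, -5/8, -5/9, 1/3, 86/7}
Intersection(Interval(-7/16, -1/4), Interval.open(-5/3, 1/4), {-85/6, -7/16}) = {-7/16}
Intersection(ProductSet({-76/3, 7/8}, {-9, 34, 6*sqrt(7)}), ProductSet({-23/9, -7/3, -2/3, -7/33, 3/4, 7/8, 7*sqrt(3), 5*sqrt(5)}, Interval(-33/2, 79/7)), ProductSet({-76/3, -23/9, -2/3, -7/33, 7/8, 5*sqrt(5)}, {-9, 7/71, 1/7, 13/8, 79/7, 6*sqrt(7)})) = ProductSet({7/8}, {-9})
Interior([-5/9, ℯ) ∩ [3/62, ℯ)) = (3/62, ℯ)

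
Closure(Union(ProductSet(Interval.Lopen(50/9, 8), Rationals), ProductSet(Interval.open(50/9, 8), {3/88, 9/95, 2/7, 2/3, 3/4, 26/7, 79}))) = ProductSet(Interval(50/9, 8), Reals)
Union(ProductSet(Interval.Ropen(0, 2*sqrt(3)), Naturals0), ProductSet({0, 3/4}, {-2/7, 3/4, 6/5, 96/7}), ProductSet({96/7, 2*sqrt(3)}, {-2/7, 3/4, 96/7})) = Union(ProductSet({0, 3/4}, {-2/7, 3/4, 6/5, 96/7}), ProductSet({96/7, 2*sqrt(3)}, {-2/7, 3/4, 96/7}), ProductSet(Interval.Ropen(0, 2*sqrt(3)), Naturals0))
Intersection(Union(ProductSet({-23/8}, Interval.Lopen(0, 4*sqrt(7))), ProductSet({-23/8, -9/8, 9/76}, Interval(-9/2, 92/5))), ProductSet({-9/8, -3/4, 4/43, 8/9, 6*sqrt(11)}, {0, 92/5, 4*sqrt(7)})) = ProductSet({-9/8}, {0, 92/5, 4*sqrt(7)})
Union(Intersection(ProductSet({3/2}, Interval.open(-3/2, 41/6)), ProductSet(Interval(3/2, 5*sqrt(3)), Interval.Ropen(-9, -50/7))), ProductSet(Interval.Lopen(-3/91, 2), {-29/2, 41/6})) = ProductSet(Interval.Lopen(-3/91, 2), {-29/2, 41/6})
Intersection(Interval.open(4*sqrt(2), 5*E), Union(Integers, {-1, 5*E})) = Range(6, 14, 1)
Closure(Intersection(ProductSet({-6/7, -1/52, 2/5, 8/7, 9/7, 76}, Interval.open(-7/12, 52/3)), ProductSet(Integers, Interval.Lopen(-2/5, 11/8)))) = ProductSet({76}, Interval(-2/5, 11/8))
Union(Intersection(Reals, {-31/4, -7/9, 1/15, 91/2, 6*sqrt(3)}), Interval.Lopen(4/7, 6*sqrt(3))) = Union({-31/4, -7/9, 1/15, 91/2}, Interval.Lopen(4/7, 6*sqrt(3)))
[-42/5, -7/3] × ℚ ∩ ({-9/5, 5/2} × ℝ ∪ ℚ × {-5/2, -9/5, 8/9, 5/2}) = (ℚ ∩ [-42/5, -7/3]) × {-5/2, -9/5, 8/9, 5/2}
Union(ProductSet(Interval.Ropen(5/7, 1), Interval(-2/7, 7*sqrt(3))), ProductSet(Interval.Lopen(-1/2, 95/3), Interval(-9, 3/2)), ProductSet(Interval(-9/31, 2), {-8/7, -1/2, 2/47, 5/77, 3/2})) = Union(ProductSet(Interval.Lopen(-1/2, 95/3), Interval(-9, 3/2)), ProductSet(Interval.Ropen(5/7, 1), Interval(-2/7, 7*sqrt(3))))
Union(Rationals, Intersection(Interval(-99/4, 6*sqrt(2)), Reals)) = Union(Interval(-99/4, 6*sqrt(2)), Rationals)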